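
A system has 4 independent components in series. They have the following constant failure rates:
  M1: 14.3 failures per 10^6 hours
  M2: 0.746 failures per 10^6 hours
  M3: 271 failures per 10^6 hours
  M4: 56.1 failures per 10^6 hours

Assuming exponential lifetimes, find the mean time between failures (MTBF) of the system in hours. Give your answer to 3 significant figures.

2920

Series of exponential components: λ_sys = Σ λ_i
λ_sys = 0.0000143 + 0.000000746 + 0.000271 + 0.0000561 = 3.4215e-04 /h
MTBF = 1 / λ_sys = 2920 h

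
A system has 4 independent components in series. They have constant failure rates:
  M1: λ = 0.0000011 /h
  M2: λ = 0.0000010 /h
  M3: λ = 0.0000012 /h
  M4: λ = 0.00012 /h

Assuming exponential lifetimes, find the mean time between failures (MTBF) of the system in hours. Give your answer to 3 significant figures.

8110

Series of exponential components: λ_sys = Σ λ_i
λ_sys = 0.0000011 + 0.0000010 + 0.0000012 + 0.00012 = 1.2330e-04 /h
MTBF = 1 / λ_sys = 8110 h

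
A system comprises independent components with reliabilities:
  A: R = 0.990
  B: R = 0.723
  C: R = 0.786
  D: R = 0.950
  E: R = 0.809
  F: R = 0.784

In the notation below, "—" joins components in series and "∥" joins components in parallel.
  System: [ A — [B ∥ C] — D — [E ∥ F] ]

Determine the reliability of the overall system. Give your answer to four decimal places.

0.8482

Parallel (B and C): 1 − (1 − 0.723000)(1 − 0.786000) = 0.940722
Parallel (E and F): 1 − (1 − 0.809000)(1 − 0.784000) = 0.958744
Series (A, [0.940722], D, and [0.958744]): 0.990000 × 0.940722 × 0.950000 × 0.958744 = 0.8482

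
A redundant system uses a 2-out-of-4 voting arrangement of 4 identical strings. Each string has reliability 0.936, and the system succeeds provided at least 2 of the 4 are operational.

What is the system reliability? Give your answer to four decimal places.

0.9990

R = Σ_{i=2}^{4} C(4,i) p^i (1−p)^{4−i} with p = 0.936
C(4,2)·0.936^2·0.064^2 = 0.021531
C(4,3)·0.936^3·0.064^1 = 0.209927
C(4,4)·0.936^4·0.064^0 = 0.767544
Sum = 0.9990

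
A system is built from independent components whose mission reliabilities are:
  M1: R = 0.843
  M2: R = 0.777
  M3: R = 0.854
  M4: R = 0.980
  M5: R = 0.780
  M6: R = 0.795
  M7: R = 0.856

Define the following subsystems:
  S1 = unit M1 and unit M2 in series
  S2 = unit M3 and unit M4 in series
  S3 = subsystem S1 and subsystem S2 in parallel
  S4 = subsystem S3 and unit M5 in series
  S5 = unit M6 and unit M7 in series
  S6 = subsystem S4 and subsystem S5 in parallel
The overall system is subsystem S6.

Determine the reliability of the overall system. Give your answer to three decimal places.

Series (M1 and M2): 0.84300 × 0.77700 = 0.65501
Series (M3 and M4): 0.85400 × 0.98000 = 0.83692
Parallel ([0.65501] and [0.83692]): 1 − (1 − 0.65501)(1 − 0.83692) = 0.94374
Series ([0.94374] and M5): 0.94374 × 0.78000 = 0.73612
Series (M6 and M7): 0.79500 × 0.85600 = 0.68052
Parallel ([0.73612] and [0.68052]): 1 − (1 − 0.73612)(1 − 0.68052) = 0.916

0.916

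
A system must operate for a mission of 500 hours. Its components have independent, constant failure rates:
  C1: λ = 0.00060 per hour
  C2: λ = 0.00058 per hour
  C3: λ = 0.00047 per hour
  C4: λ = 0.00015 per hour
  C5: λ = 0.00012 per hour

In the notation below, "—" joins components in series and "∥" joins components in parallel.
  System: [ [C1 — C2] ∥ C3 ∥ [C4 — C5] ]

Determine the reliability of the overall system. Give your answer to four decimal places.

0.9882

R(C1) = exp(−0.00060 × 500) = 0.740818
R(C2) = exp(−0.00058 × 500) = 0.748264
R(C3) = exp(−0.00047 × 500) = 0.790571
R(C4) = exp(−0.00015 × 500) = 0.927743
R(C5) = exp(−0.00012 × 500) = 0.941765
Series (C1 and C2): 0.740818 × 0.748264 = 0.554327
Series (C4 and C5): 0.927743 × 0.941765 = 0.873716
Parallel ([0.554327], C3, and [0.873716]): 1 − (1 − 0.554327)(1 − 0.790571)(1 − 0.873716) = 0.9882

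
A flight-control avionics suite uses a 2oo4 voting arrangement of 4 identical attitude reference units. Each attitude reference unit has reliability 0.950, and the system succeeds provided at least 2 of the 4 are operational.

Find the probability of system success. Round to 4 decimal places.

0.9995

R = Σ_{i=2}^{4} C(4,i) p^i (1−p)^{4−i} with p = 0.950
C(4,2)·0.950^2·0.050^2 = 0.013538
C(4,3)·0.950^3·0.050^1 = 0.171475
C(4,4)·0.950^4·0.050^0 = 0.814506
Sum = 0.9995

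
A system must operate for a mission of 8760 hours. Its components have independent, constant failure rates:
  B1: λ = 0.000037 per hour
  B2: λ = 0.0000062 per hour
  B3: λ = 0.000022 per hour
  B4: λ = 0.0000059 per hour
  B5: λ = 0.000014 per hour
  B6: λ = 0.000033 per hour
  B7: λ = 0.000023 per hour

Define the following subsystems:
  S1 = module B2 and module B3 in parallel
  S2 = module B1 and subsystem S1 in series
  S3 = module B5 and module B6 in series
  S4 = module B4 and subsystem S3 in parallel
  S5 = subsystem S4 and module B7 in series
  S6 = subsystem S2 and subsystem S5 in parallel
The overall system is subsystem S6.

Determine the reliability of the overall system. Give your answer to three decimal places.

0.944

R(B1) = exp(−0.000037 × 8760) = 0.72316
R(B2) = exp(−0.0000062 × 8760) = 0.94714
R(B3) = exp(−0.000022 × 8760) = 0.82471
R(B4) = exp(−0.0000059 × 8760) = 0.94963
R(B5) = exp(−0.000014 × 8760) = 0.88458
R(B6) = exp(−0.000033 × 8760) = 0.74895
R(B7) = exp(−0.000023 × 8760) = 0.81752
Parallel (B2 and B3): 1 − (1 − 0.94714)(1 − 0.82471) = 0.99073
Series (B1 and [0.99073]): 0.72316 × 0.99073 = 0.71646
Series (B5 and B6): 0.88458 × 0.74895 = 0.66251
Parallel (B4 and [0.66251]): 1 − (1 − 0.94963)(1 − 0.66251) = 0.98300
Series ([0.98300] and B7): 0.98300 × 0.81752 = 0.80362
Parallel ([0.71646] and [0.80362]): 1 − (1 − 0.71646)(1 − 0.80362) = 0.944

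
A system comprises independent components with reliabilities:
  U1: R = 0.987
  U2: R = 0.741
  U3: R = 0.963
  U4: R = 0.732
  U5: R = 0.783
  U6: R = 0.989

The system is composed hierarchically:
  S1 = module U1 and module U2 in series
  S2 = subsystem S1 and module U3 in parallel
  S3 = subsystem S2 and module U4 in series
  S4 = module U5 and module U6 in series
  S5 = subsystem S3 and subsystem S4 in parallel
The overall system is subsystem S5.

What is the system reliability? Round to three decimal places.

Series (U1 and U2): 0.98700 × 0.74100 = 0.73137
Parallel ([0.73137] and U3): 1 − (1 − 0.73137)(1 − 0.96300) = 0.99006
Series ([0.99006] and U4): 0.99006 × 0.73200 = 0.72472
Series (U5 and U6): 0.78300 × 0.98900 = 0.77439
Parallel ([0.72472] and [0.77439]): 1 − (1 − 0.72472)(1 − 0.77439) = 0.938

0.938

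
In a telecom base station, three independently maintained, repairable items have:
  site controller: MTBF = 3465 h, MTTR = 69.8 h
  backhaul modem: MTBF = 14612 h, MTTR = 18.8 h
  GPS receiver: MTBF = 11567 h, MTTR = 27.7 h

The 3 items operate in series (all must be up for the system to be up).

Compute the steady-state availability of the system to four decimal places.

0.9767

A(site controller) = MTBF/(MTBF+MTTR) = 3465/(3465+69.8) = 0.980253
A(backhaul modem) = MTBF/(MTBF+MTTR) = 14612/(14612+18.8) = 0.998715
A(GPS receiver) = MTBF/(MTBF+MTTR) = 11567/(11567+27.7) = 0.997611
Series availability: 0.980253 × 0.998715 × 0.997611 = 0.9767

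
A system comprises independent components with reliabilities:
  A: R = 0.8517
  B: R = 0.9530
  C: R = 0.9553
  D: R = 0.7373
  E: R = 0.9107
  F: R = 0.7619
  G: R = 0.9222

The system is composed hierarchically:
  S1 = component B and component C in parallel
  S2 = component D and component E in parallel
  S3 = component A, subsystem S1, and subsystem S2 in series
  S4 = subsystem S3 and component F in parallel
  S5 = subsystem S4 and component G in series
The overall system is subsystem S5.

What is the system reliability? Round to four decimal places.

0.8849

Parallel (B and C): 1 − (1 − 0.953000)(1 − 0.955300) = 0.997899
Parallel (D and E): 1 − (1 − 0.737300)(1 − 0.910700) = 0.976541
Series (A, [0.997899], and [0.976541]): 0.851700 × 0.997899 × 0.976541 = 0.829973
Parallel ([0.829973] and F): 1 − (1 − 0.829973)(1 − 0.761900) = 0.959517
Series ([0.959517] and G): 0.959517 × 0.922200 = 0.8849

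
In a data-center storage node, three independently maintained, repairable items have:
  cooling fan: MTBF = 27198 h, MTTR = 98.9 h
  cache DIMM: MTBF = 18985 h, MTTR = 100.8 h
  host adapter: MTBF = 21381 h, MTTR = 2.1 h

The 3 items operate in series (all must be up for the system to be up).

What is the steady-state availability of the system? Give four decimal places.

0.9910

A(cooling fan) = MTBF/(MTBF+MTTR) = 27198/(27198+98.9) = 0.996377
A(cache DIMM) = MTBF/(MTBF+MTTR) = 18985/(18985+100.8) = 0.994719
A(host adapter) = MTBF/(MTBF+MTTR) = 21381/(21381+2.1) = 0.999902
Series availability: 0.996377 × 0.994719 × 0.999902 = 0.9910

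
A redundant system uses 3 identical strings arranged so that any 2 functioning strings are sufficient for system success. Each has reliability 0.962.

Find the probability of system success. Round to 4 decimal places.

R = Σ_{i=2}^{3} C(3,i) p^i (1−p)^{3−i} with p = 0.962
C(3,2)·0.962^2·0.038^1 = 0.105501
C(3,3)·0.962^3·0.038^0 = 0.890277
Sum = 0.9958

0.9958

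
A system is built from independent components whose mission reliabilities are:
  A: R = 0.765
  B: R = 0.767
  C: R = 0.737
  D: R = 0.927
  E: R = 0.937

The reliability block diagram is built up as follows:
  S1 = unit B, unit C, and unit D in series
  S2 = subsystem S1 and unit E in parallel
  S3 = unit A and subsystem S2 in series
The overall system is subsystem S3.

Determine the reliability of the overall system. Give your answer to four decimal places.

0.7421

Series (B, C, and D): 0.767000 × 0.737000 × 0.927000 = 0.524014
Parallel ([0.524014] and E): 1 − (1 − 0.524014)(1 − 0.937000) = 0.970013
Series (A and [0.970013]): 0.765000 × 0.970013 = 0.7421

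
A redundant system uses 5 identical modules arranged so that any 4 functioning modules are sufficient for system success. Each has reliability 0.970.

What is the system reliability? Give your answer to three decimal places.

0.992

R = Σ_{i=4}^{5} C(5,i) p^i (1−p)^{5−i} with p = 0.970
C(5,4)·0.970^4·0.030^1 = 0.13279
C(5,5)·0.970^5·0.030^0 = 0.85873
Sum = 0.992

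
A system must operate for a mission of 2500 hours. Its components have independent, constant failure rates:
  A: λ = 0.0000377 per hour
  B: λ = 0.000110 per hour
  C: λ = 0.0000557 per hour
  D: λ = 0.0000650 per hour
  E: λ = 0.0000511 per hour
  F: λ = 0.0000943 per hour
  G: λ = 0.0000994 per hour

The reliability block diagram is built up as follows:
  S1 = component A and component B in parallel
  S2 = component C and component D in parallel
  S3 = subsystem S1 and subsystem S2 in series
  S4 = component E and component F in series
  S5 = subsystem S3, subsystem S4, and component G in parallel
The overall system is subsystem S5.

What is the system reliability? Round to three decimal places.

R(A) = exp(−0.0000377 × 2500) = 0.91006
R(B) = exp(−0.000110 × 2500) = 0.75957
R(C) = exp(−0.0000557 × 2500) = 0.87001
R(D) = exp(−0.0000650 × 2500) = 0.85002
R(E) = exp(−0.0000511 × 2500) = 0.88007
R(F) = exp(−0.0000943 × 2500) = 0.78998
R(G) = exp(−0.0000994 × 2500) = 0.77997
Parallel (A and B): 1 − (1 − 0.91006)(1 − 0.75957) = 0.97838
Parallel (C and D): 1 − (1 − 0.87001)(1 − 0.85002) = 0.98050
Series ([0.97838] and [0.98050]): 0.97838 × 0.98050 = 0.95930
Series (E and F): 0.88007 × 0.78998 = 0.69524
Parallel ([0.95930], [0.69524], and G): 1 − (1 − 0.95930)(1 − 0.69524)(1 − 0.77997) = 0.997

0.997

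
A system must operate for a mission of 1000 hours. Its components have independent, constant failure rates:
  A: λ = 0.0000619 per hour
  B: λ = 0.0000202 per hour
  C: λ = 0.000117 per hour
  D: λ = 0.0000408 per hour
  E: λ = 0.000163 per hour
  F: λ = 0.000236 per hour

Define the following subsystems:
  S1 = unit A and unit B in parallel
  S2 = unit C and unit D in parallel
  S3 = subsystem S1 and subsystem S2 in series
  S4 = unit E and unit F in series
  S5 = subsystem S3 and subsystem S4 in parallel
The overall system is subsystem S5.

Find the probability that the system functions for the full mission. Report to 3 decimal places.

R(A) = exp(−0.0000619 × 1000) = 0.93998
R(B) = exp(−0.0000202 × 1000) = 0.98000
R(C) = exp(−0.000117 × 1000) = 0.88959
R(D) = exp(−0.0000408 × 1000) = 0.96002
R(E) = exp(−0.000163 × 1000) = 0.84959
R(F) = exp(−0.000236 × 1000) = 0.78978
Parallel (A and B): 1 − (1 − 0.93998)(1 − 0.98000) = 0.99880
Parallel (C and D): 1 − (1 − 0.88959)(1 − 0.96002) = 0.99559
Series ([0.99880] and [0.99559]): 0.99880 × 0.99559 = 0.99440
Series (E and F): 0.84959 × 0.78978 = 0.67099
Parallel ([0.99440] and [0.67099]): 1 − (1 − 0.99440)(1 − 0.67099) = 0.998

0.998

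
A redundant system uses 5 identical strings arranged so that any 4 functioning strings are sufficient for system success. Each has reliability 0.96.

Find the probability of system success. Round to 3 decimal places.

0.985

R = Σ_{i=4}^{5} C(5,i) p^i (1−p)^{5−i} with p = 0.96
C(5,4)·0.96^4·0.04^1 = 0.16987
C(5,5)·0.96^5·0.04^0 = 0.81537
Sum = 0.985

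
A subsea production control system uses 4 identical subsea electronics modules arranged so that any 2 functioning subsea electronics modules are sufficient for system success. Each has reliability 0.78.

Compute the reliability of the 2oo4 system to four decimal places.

R = Σ_{i=2}^{4} C(4,i) p^i (1−p)^{4−i} with p = 0.78
C(4,2)·0.78^2·0.22^2 = 0.176679
C(4,3)·0.78^3·0.22^1 = 0.417606
C(4,4)·0.78^4·0.22^0 = 0.370151
Sum = 0.9644

0.9644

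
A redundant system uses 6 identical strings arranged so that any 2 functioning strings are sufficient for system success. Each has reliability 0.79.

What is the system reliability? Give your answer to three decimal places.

R = Σ_{i=2}^{6} C(6,i) p^i (1−p)^{6−i} with p = 0.79
C(6,2)·0.79^2·0.21^4 = 0.01821
C(6,3)·0.79^3·0.21^3 = 0.09132
C(6,4)·0.79^4·0.21^2 = 0.25765
C(6,5)·0.79^5·0.21^1 = 0.38771
C(6,6)·0.79^6·0.21^0 = 0.24309
Sum = 0.998

0.998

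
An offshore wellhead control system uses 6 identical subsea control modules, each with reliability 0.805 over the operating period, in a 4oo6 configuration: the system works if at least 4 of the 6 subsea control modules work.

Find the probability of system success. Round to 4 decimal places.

R = Σ_{i=4}^{6} C(6,i) p^i (1−p)^{6−i} with p = 0.805
C(6,4)·0.805^4·0.195^2 = 0.239521
C(6,5)·0.805^5·0.195^1 = 0.395517
C(6,6)·0.805^6·0.195^0 = 0.272129
Sum = 0.9072

0.9072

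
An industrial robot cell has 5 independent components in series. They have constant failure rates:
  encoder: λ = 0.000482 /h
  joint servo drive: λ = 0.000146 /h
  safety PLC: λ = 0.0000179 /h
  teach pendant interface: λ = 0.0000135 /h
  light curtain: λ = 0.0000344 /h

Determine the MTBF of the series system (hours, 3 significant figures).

Series of exponential components: λ_sys = Σ λ_i
λ_sys = 0.000482 + 0.000146 + 0.0000179 + 0.0000135 + 0.0000344 = 6.9380e-04 /h
MTBF = 1 / λ_sys = 1440 h

1440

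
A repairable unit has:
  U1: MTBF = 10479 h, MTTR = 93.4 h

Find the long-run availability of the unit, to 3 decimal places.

0.991

A(U1) = MTBF/(MTBF+MTTR) = 10479/(10479+93.4) = 0.991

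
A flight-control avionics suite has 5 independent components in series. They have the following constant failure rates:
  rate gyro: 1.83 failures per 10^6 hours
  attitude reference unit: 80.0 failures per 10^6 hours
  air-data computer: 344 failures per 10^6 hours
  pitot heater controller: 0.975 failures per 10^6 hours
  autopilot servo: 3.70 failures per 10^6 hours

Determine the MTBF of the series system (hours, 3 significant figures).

2320

Series of exponential components: λ_sys = Σ λ_i
λ_sys = 0.00000183 + 0.0000800 + 0.000344 + 0.000000975 + 0.00000370 = 4.3051e-04 /h
MTBF = 1 / λ_sys = 2320 h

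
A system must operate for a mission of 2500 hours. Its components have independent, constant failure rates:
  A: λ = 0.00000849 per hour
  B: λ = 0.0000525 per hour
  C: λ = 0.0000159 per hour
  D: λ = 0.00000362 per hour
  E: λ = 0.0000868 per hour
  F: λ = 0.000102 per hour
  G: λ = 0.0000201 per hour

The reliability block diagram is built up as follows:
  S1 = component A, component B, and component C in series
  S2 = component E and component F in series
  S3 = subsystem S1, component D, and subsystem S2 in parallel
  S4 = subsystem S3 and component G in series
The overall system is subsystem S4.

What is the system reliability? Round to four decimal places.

0.9504

R(A) = exp(−0.00000849 × 2500) = 0.978999
R(B) = exp(−0.0000525 × 2500) = 0.876998
R(C) = exp(−0.0000159 × 2500) = 0.961030
R(D) = exp(−0.00000362 × 2500) = 0.990991
R(E) = exp(−0.0000868 × 2500) = 0.804930
R(F) = exp(−0.000102 × 2500) = 0.774916
R(G) = exp(−0.0000201 × 2500) = 0.950992
Series (A, B, and C): 0.978999 × 0.876998 × 0.961030 = 0.825121
Series (E and F): 0.804930 × 0.774916 = 0.623753
Parallel ([0.825121], D, and [0.623753]): 1 − (1 − 0.825121)(1 − 0.990991)(1 − 0.623753) = 0.999407
Series ([0.999407] and G): 0.999407 × 0.950992 = 0.9504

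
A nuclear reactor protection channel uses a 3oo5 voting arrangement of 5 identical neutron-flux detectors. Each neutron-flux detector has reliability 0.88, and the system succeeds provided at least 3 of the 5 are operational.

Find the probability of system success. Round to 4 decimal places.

0.9857

R = Σ_{i=3}^{5} C(5,i) p^i (1−p)^{5−i} with p = 0.88
C(5,3)·0.88^3·0.12^2 = 0.098132
C(5,4)·0.88^4·0.12^1 = 0.359817
C(5,5)·0.88^5·0.12^0 = 0.527732
Sum = 0.9857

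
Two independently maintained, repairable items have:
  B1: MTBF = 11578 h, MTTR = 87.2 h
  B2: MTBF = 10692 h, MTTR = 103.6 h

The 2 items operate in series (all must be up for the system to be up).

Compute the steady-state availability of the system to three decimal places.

0.983

A(B1) = MTBF/(MTBF+MTTR) = 11578/(11578+87.2) = 0.992525
A(B2) = MTBF/(MTBF+MTTR) = 10692/(10692+103.6) = 0.990403
Series availability: 0.992525 × 0.990403 = 0.983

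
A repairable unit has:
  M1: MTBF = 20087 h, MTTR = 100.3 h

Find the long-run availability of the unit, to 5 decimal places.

0.99503

A(M1) = MTBF/(MTBF+MTTR) = 20087/(20087+100.3) = 0.99503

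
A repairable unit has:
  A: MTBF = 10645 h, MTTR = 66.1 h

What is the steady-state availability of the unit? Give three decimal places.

0.994

A(A) = MTBF/(MTBF+MTTR) = 10645/(10645+66.1) = 0.994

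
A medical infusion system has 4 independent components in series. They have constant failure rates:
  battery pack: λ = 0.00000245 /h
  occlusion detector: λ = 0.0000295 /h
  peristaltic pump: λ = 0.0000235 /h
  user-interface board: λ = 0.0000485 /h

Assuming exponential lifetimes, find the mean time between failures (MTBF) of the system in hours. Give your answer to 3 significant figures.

9620

Series of exponential components: λ_sys = Σ λ_i
λ_sys = 0.00000245 + 0.0000295 + 0.0000235 + 0.0000485 = 1.0395e-04 /h
MTBF = 1 / λ_sys = 9620 h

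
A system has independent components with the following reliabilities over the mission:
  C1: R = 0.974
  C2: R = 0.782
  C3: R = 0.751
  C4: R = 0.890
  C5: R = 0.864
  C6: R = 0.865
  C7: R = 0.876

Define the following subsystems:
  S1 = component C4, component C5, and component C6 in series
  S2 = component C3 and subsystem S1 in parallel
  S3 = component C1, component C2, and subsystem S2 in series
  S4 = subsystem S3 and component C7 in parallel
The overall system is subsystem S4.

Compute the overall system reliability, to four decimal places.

Series (C4, C5, and C6): 0.890000 × 0.864000 × 0.865000 = 0.665150
Parallel (C3 and [0.665150]): 1 − (1 − 0.751000)(1 − 0.665150) = 0.916622
Series (C1, C2, and [0.916622]): 0.974000 × 0.782000 × 0.916622 = 0.698162
Parallel ([0.698162] and C7): 1 − (1 − 0.698162)(1 − 0.876000) = 0.9626

0.9626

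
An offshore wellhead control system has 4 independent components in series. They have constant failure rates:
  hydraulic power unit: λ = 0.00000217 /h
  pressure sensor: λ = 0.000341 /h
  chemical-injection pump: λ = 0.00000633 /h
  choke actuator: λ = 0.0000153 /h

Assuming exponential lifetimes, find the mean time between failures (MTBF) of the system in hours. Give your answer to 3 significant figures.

Series of exponential components: λ_sys = Σ λ_i
λ_sys = 0.00000217 + 0.000341 + 0.00000633 + 0.0000153 = 3.6480e-04 /h
MTBF = 1 / λ_sys = 2740 h

2740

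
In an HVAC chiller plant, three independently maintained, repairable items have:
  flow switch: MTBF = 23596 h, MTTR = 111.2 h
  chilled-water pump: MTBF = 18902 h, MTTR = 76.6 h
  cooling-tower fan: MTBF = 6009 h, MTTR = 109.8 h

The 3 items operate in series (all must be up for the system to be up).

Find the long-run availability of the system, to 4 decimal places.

0.9735

A(flow switch) = MTBF/(MTBF+MTTR) = 23596/(23596+111.2) = 0.995309
A(chilled-water pump) = MTBF/(MTBF+MTTR) = 18902/(18902+76.6) = 0.995964
A(cooling-tower fan) = MTBF/(MTBF+MTTR) = 6009/(6009+109.8) = 0.982055
Series availability: 0.995309 × 0.995964 × 0.982055 = 0.9735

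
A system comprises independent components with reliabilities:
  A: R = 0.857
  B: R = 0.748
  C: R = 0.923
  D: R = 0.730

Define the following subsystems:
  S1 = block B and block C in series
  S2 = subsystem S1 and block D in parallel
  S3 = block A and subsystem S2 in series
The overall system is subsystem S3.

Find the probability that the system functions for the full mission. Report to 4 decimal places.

0.7854

Series (B and C): 0.748000 × 0.923000 = 0.690404
Parallel ([0.690404] and D): 1 − (1 − 0.690404)(1 − 0.730000) = 0.916409
Series (A and [0.916409]): 0.857000 × 0.916409 = 0.7854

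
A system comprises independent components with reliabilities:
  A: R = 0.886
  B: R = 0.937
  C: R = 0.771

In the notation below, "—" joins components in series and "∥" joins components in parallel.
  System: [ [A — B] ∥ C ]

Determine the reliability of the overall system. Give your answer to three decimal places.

Series (A and B): 0.88600 × 0.93700 = 0.83018
Parallel ([0.83018] and C): 1 − (1 − 0.83018)(1 − 0.77100) = 0.961

0.961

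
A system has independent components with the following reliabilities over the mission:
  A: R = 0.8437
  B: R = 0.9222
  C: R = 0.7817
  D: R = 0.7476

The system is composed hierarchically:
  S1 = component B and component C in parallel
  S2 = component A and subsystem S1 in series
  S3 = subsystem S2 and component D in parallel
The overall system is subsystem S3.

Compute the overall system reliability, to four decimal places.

0.9569

Parallel (B and C): 1 − (1 − 0.922200)(1 − 0.781700) = 0.983016
Series (A and [0.983016]): 0.843700 × 0.983016 = 0.829371
Parallel ([0.829371] and D): 1 − (1 − 0.829371)(1 − 0.747600) = 0.9569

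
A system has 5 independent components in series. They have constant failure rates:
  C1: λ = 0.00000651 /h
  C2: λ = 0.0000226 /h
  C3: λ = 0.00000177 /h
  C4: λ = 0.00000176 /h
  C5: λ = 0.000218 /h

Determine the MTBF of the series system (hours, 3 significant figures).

Series of exponential components: λ_sys = Σ λ_i
λ_sys = 0.00000651 + 0.0000226 + 0.00000177 + 0.00000176 + 0.000218 = 2.5064e-04 /h
MTBF = 1 / λ_sys = 3990 h

3990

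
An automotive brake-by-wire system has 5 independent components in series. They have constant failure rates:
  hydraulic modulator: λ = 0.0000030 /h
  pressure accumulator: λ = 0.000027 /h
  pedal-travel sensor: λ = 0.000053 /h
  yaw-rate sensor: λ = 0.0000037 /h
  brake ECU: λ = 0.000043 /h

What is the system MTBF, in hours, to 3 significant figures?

7710

Series of exponential components: λ_sys = Σ λ_i
λ_sys = 0.0000030 + 0.000027 + 0.000053 + 0.0000037 + 0.000043 = 1.2970e-04 /h
MTBF = 1 / λ_sys = 7710 h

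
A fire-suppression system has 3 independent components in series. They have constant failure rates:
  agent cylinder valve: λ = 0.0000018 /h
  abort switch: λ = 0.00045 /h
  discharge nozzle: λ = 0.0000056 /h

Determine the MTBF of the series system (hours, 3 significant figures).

Series of exponential components: λ_sys = Σ λ_i
λ_sys = 0.0000018 + 0.00045 + 0.0000056 = 4.5740e-04 /h
MTBF = 1 / λ_sys = 2190 h

2190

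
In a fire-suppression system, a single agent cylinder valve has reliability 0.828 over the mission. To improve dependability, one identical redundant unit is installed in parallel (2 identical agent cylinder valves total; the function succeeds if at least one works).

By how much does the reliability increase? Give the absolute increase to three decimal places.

0.142

R_before = 0.828
R_after = 1 − (1 − 0.828)^2 = 0.970
ΔR = 0.970 − 0.828 = 0.142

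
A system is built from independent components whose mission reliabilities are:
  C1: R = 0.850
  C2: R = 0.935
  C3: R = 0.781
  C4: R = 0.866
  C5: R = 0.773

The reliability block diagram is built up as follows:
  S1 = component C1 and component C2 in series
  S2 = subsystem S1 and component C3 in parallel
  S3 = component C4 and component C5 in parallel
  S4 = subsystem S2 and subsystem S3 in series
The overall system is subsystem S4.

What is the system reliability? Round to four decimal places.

0.9260

Series (C1 and C2): 0.850000 × 0.935000 = 0.794750
Parallel ([0.794750] and C3): 1 − (1 − 0.794750)(1 − 0.781000) = 0.955050
Parallel (C4 and C5): 1 − (1 − 0.866000)(1 − 0.773000) = 0.969582
Series ([0.955050] and [0.969582]): 0.955050 × 0.969582 = 0.9260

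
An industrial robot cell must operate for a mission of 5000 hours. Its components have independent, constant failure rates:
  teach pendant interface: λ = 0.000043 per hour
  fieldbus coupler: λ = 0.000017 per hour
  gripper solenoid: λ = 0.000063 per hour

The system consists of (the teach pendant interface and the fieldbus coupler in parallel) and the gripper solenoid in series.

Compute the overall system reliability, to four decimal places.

R(teach pendant interface) = exp(−0.000043 × 5000) = 0.806541
R(fieldbus coupler) = exp(−0.000017 × 5000) = 0.918512
R(gripper solenoid) = exp(−0.000063 × 5000) = 0.729789
Parallel (teach pendant interface and fieldbus coupler): 1 − (1 − 0.806541)(1 − 0.918512) = 0.984235
Series ([0.984235] and gripper solenoid): 0.984235 × 0.729789 = 0.7183

0.7183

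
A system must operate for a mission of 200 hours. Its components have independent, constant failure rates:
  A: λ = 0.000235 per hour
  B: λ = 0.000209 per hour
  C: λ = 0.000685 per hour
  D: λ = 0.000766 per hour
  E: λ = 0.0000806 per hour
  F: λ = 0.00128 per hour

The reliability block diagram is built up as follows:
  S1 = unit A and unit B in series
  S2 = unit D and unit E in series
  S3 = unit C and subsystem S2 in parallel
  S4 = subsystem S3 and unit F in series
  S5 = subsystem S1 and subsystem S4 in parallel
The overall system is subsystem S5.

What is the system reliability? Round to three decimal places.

0.979

R(A) = exp(−0.000235 × 200) = 0.95409
R(B) = exp(−0.000209 × 200) = 0.95906
R(C) = exp(−0.000685 × 200) = 0.87197
R(D) = exp(−0.000766 × 200) = 0.85796
R(E) = exp(−0.0000806 × 200) = 0.98401
R(F) = exp(−0.00128 × 200) = 0.77414
Series (A and B): 0.95409 × 0.95906 = 0.91503
Series (D and E): 0.85796 × 0.98401 = 0.84424
Parallel (C and [0.84424]): 1 − (1 − 0.87197)(1 − 0.84424) = 0.98006
Series ([0.98006] and F): 0.98006 × 0.77414 = 0.75870
Parallel ([0.91503] and [0.75870]): 1 − (1 − 0.91503)(1 − 0.75870) = 0.979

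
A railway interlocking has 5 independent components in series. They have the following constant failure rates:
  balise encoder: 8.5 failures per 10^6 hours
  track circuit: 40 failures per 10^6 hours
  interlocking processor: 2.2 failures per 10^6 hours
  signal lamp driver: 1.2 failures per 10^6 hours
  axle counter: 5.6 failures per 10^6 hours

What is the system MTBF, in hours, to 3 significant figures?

17400

Series of exponential components: λ_sys = Σ λ_i
λ_sys = 0.0000085 + 0.000040 + 0.0000022 + 0.0000012 + 0.0000056 = 5.7500e-05 /h
MTBF = 1 / λ_sys = 17400 h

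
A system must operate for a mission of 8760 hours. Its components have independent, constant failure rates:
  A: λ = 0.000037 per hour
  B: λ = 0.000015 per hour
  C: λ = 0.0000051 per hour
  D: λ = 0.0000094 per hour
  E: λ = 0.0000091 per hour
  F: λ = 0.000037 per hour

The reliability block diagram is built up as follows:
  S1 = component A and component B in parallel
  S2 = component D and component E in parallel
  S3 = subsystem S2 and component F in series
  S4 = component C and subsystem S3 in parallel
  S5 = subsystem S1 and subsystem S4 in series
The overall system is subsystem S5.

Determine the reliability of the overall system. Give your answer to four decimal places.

0.9540

R(A) = exp(−0.000037 × 8760) = 0.723163
R(B) = exp(−0.000015 × 8760) = 0.876867
R(C) = exp(−0.0000051 × 8760) = 0.956307
R(D) = exp(−0.0000094 × 8760) = 0.920955
R(E) = exp(−0.0000091 × 8760) = 0.923379
R(F) = exp(−0.000037 × 8760) = 0.723163
Parallel (A and B): 1 − (1 − 0.723163)(1 − 0.876867) = 0.965912
Parallel (D and E): 1 − (1 − 0.920955)(1 − 0.923379) = 0.993943
Series ([0.993943] and F): 0.993943 × 0.723163 = 0.718783
Parallel (C and [0.718783]): 1 − (1 − 0.956307)(1 − 0.718783) = 0.987713
Series ([0.965912] and [0.987713]): 0.965912 × 0.987713 = 0.9540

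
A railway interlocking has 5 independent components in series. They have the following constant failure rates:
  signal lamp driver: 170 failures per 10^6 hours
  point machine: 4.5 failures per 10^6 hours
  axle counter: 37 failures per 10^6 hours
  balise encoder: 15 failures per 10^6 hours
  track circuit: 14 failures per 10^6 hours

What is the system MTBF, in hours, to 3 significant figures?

4160

Series of exponential components: λ_sys = Σ λ_i
λ_sys = 0.00017 + 0.0000045 + 0.000037 + 0.000015 + 0.000014 = 2.4050e-04 /h
MTBF = 1 / λ_sys = 4160 h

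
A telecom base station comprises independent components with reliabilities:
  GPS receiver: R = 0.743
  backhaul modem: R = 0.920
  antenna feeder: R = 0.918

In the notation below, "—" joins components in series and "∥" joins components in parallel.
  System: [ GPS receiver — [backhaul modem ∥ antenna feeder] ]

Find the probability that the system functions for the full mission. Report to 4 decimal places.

Parallel (backhaul modem and antenna feeder): 1 − (1 − 0.920000)(1 − 0.918000) = 0.993440
Series (GPS receiver and [0.993440]): 0.743000 × 0.993440 = 0.7381

0.7381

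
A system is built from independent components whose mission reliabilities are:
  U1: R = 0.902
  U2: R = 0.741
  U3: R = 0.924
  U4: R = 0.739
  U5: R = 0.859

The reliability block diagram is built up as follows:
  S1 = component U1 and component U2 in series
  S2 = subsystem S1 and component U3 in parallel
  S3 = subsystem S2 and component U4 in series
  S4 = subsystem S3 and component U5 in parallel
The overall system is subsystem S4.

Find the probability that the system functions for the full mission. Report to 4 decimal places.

Series (U1 and U2): 0.902000 × 0.741000 = 0.668382
Parallel ([0.668382] and U3): 1 − (1 − 0.668382)(1 − 0.924000) = 0.974797
Series ([0.974797] and U4): 0.974797 × 0.739000 = 0.720375
Parallel ([0.720375] and U5): 1 − (1 − 0.720375)(1 − 0.859000) = 0.9606

0.9606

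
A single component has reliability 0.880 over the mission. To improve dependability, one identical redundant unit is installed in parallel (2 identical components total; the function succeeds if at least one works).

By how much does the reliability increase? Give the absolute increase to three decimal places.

0.106

R_before = 0.880
R_after = 1 − (1 − 0.880)^2 = 0.986
ΔR = 0.986 − 0.880 = 0.106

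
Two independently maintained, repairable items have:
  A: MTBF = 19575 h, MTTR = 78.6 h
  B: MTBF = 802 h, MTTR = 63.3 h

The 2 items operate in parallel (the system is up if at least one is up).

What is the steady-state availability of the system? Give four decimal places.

0.9997

A(A) = MTBF/(MTBF+MTTR) = 19575/(19575+78.6) = 0.996001
A(B) = MTBF/(MTBF+MTTR) = 802/(802+63.3) = 0.926846
Parallel availability: 1 − (1 − 0.996001)(1 − 0.926846) = 0.9997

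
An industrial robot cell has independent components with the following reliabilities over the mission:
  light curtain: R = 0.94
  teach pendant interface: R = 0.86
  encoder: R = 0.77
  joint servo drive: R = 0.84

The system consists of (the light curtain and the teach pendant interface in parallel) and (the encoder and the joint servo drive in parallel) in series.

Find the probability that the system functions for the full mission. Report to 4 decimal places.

Parallel (light curtain and teach pendant interface): 1 − (1 − 0.940000)(1 − 0.860000) = 0.991600
Parallel (encoder and joint servo drive): 1 − (1 − 0.770000)(1 − 0.840000) = 0.963200
Series ([0.991600] and [0.963200]): 0.991600 × 0.963200 = 0.9551

0.9551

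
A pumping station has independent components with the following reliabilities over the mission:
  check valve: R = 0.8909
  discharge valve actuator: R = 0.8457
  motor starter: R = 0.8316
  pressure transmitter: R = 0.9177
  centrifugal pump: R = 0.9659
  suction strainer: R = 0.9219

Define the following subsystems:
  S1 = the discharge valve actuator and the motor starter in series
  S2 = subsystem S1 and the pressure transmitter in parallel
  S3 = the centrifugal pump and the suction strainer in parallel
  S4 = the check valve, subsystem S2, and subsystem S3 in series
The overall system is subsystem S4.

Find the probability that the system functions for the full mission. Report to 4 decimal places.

Series (discharge valve actuator and motor starter): 0.845700 × 0.831600 = 0.703284
Parallel ([0.703284] and pressure transmitter): 1 − (1 − 0.703284)(1 − 0.917700) = 0.975580
Parallel (centrifugal pump and suction strainer): 1 − (1 − 0.965900)(1 − 0.921900) = 0.997337
Series (check valve, [0.975580], and [0.997337]): 0.890900 × 0.975580 × 0.997337 = 0.8668

0.8668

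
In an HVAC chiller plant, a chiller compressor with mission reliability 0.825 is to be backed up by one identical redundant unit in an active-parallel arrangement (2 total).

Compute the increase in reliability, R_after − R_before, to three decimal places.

0.144

R_before = 0.825
R_after = 1 − (1 − 0.825)^2 = 0.969
ΔR = 0.969 − 0.825 = 0.144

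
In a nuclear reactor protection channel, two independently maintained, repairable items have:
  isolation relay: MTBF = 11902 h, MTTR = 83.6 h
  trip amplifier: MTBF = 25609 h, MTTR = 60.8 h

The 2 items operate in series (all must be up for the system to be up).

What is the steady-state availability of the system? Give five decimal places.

0.99067

A(isolation relay) = MTBF/(MTBF+MTTR) = 11902/(11902+83.6) = 0.993025
A(trip amplifier) = MTBF/(MTBF+MTTR) = 25609/(25609+60.8) = 0.997631
Series availability: 0.993025 × 0.997631 = 0.99067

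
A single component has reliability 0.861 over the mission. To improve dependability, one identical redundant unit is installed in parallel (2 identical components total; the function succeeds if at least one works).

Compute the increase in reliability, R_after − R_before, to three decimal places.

R_before = 0.861
R_after = 1 − (1 − 0.861)^2 = 0.981
ΔR = 0.981 − 0.861 = 0.120

0.120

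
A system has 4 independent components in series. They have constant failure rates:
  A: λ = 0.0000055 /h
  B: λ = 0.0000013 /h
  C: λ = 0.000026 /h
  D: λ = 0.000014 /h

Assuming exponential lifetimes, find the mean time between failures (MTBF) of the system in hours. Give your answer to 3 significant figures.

21400

Series of exponential components: λ_sys = Σ λ_i
λ_sys = 0.0000055 + 0.0000013 + 0.000026 + 0.000014 = 4.6800e-05 /h
MTBF = 1 / λ_sys = 21400 h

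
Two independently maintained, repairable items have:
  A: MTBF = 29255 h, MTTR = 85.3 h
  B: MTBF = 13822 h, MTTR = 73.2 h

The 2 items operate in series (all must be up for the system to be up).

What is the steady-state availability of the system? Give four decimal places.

A(A) = MTBF/(MTBF+MTTR) = 29255/(29255+85.3) = 0.997093
A(B) = MTBF/(MTBF+MTTR) = 13822/(13822+73.2) = 0.994732
Series availability: 0.997093 × 0.994732 = 0.9918

0.9918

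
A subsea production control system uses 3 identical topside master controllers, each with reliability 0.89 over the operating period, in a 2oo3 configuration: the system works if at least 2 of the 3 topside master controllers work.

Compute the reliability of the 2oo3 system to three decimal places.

R = Σ_{i=2}^{3} C(3,i) p^i (1−p)^{3−i} with p = 0.89
C(3,2)·0.89^2·0.11^1 = 0.26139
C(3,3)·0.89^3·0.11^0 = 0.70497
Sum = 0.966

0.966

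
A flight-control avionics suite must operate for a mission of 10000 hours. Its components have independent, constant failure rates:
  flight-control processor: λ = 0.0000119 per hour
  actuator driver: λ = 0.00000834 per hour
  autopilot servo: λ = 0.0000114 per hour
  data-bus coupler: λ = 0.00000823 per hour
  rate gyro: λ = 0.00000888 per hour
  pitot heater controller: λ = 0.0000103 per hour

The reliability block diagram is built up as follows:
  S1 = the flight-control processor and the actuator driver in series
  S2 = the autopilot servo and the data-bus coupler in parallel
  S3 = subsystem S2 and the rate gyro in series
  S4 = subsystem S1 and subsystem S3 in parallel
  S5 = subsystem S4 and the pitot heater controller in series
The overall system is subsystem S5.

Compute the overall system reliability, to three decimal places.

R(flight-control processor) = exp(−0.0000119 × 10000) = 0.88781
R(actuator driver) = exp(−0.00000834 × 10000) = 0.91998
R(autopilot servo) = exp(−0.0000114 × 10000) = 0.89226
R(data-bus coupler) = exp(−0.00000823 × 10000) = 0.92100
R(rate gyro) = exp(−0.00000888 × 10000) = 0.91503
R(pitot heater controller) = exp(−0.0000103 × 10000) = 0.90213
Series (flight-control processor and actuator driver): 0.88781 × 0.91998 = 0.81677
Parallel (autopilot servo and data-bus coupler): 1 − (1 − 0.89226)(1 − 0.92100) = 0.99149
Series ([0.99149] and rate gyro): 0.99149 × 0.91503 = 0.90724
Parallel ([0.81677] and [0.90724]): 1 − (1 − 0.81677)(1 − 0.90724) = 0.98300
Series ([0.98300] and pitot heater controller): 0.98300 × 0.90213 = 0.887

0.887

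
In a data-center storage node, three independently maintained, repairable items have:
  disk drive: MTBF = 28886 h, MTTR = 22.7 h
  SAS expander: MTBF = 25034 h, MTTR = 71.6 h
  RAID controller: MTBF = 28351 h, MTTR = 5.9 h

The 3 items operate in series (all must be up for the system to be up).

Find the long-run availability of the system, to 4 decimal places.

0.9962

A(disk drive) = MTBF/(MTBF+MTTR) = 28886/(28886+22.7) = 0.999215
A(SAS expander) = MTBF/(MTBF+MTTR) = 25034/(25034+71.6) = 0.997148
A(RAID controller) = MTBF/(MTBF+MTTR) = 28351/(28351+5.9) = 0.999792
Series availability: 0.999215 × 0.997148 × 0.999792 = 0.9962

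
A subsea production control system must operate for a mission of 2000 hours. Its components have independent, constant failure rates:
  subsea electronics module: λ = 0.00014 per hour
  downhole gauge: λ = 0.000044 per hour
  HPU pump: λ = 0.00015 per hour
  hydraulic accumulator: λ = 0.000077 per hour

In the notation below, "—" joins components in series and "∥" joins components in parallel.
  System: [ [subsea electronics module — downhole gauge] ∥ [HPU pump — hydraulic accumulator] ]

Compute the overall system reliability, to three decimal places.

0.888

R(subsea electronics module) = exp(−0.00014 × 2000) = 0.75578
R(downhole gauge) = exp(−0.000044 × 2000) = 0.91576
R(HPU pump) = exp(−0.00015 × 2000) = 0.74082
R(hydraulic accumulator) = exp(−0.000077 × 2000) = 0.85727
Series (subsea electronics module and downhole gauge): 0.75578 × 0.91576 = 0.69211
Series (HPU pump and hydraulic accumulator): 0.74082 × 0.85727 = 0.63508
Parallel ([0.69211] and [0.63508]): 1 − (1 − 0.69211)(1 − 0.63508) = 0.888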